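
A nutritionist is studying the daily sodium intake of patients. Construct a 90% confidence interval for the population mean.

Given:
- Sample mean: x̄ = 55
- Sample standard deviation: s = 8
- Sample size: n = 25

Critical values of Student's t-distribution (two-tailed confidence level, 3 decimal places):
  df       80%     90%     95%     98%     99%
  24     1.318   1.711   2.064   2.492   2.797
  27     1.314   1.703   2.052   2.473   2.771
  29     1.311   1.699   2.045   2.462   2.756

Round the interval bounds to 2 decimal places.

The population standard deviation σ is unknown (only the sample standard deviation s is given), so use a t-interval with df = n - 1 = 25 - 1 = 24.

For 90% confidence with df = 24, t* = 1.711 (from t-table)

Standard error: SE = s/√n = 8/√25 = 1.600000

Margin of error: E = t* × SE = 1.711 × 1.600000 = 2.7376

T-interval: x̄ ± E = 55 ± 2.7376 = (52.2624, 57.7376)

Rounded to 2 decimal places:

(52.26, 57.74)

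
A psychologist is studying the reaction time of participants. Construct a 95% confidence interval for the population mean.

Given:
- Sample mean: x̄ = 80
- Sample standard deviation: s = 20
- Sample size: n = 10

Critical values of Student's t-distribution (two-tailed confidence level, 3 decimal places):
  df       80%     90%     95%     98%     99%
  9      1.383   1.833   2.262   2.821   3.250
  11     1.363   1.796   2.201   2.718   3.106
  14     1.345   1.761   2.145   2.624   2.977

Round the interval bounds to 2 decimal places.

The population standard deviation σ is unknown (only the sample standard deviation s is given), so use a t-interval with df = n - 1 = 10 - 1 = 9.

For 95% confidence with df = 9, t* = 2.262 (from t-table)

Standard error: SE = s/√n = 20/√10 = 6.324555

Margin of error: E = t* × SE = 2.262 × 6.324555 = 14.3061

T-interval: x̄ ± E = 80 ± 14.3061 = (65.6939, 94.3061)

Rounded to 2 decimal places:

(65.69, 94.31)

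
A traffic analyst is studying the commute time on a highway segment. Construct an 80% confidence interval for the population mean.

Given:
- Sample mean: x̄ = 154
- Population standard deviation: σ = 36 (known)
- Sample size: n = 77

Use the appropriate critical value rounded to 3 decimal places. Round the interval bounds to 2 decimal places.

The population standard deviation σ is known, so use a z-interval (standard normal critical value).

For 80% confidence, z* = 1.282 (from standard normal table)

Standard error: SE = σ/√n = 36/√77 = 4.102581

Margin of error: E = z* × SE = 1.282 × 4.102581 = 5.2595

Z-interval: x̄ ± E = 154 ± 5.2595 = (148.7405, 159.2595)

Rounded to 2 decimal places:

(148.74, 159.26)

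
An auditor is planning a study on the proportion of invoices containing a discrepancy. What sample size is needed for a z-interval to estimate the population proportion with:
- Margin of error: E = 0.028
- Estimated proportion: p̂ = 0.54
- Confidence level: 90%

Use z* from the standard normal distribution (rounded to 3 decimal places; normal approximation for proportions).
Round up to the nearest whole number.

Using z* for proportion z-interval (normal approximation).

For 90% confidence, z* = 1.645 (from standard normal table)

Sample size formula for proportion z-interval: n = z*²p̂(1-p̂)/E²

n = 1.645² × 0.54 × 0.46 / 0.028²
  = 2.706025 × 0.2484 / 0.000784
  = 857.3681

Round up to the nearest whole number: n = 858

858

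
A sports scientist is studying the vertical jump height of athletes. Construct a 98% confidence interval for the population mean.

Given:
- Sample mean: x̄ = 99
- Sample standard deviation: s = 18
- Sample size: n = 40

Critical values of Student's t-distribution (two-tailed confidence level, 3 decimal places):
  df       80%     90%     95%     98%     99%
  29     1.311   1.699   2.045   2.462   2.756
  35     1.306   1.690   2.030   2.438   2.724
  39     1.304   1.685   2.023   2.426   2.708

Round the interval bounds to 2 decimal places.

The population standard deviation σ is unknown (only the sample standard deviation s is given), so use a t-interval with df = n - 1 = 40 - 1 = 39.

For 98% confidence with df = 39, t* = 2.426 (from t-table)

Standard error: SE = s/√n = 18/√40 = 2.846050

Margin of error: E = t* × SE = 2.426 × 2.846050 = 6.9045

T-interval: x̄ ± E = 99 ± 6.9045 = (92.0955, 105.9045)

Rounded to 2 decimal places:

(92.10, 105.90)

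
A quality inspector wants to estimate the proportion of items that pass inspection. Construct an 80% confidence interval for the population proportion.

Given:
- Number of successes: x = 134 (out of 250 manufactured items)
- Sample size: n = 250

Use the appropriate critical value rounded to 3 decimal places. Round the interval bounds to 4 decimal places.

Sample proportion: p̂ = 134/250 = 0.536000

Check conditions for normal approximation:
  np̂ = 134 ≥ 10 ✓
  n(1-p̂) = 116 ≥ 10 ✓

The sample is large enough, so use a z-interval (normal approximation) for the proportion.

For 80% confidence, z* = 1.282 (from standard normal table)

Standard error: SE = √(p̂(1-p̂)/n) = √(0.536000×0.464000/250) = 0.03154070

Margin of error: E = z* × SE = 1.282 × 0.03154070 = 0.040435

Z-interval: p̂ ± E = 0.536000 ± 0.040435 = (0.495565, 0.576435)

Rounded to 4 decimal places:

(0.4956, 0.5764)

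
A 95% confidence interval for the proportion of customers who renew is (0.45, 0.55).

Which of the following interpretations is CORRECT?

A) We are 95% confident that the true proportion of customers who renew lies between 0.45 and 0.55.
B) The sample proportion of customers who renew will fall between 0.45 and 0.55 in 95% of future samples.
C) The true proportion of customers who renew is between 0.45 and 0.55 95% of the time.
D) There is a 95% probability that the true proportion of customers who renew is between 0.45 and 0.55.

A confidence interval represents our confidence in the procedure, not a probability statement about the parameter.

Key concept: If we repeated this sampling process many times and computed a 95% CI each time, about 95% of those intervals would contain the true population parameter.

For this specific interval (0.45, 0.55):
- Midpoint (point estimate): 0.5
- Margin of error: 0.05

The correct interpretation is the one stating confidence that the true parameter lies in the interval — option A.

A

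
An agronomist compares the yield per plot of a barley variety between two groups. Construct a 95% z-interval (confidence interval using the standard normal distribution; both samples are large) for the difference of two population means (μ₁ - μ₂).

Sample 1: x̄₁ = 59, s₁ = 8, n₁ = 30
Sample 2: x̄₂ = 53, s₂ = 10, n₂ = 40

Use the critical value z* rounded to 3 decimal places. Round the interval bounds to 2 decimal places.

Both samples are large (n₁ = 30 ≥ 30, n₂ = 40 ≥ 30), so a z-interval for the difference of means applies.

Point estimate: x̄₁ - x̄₂ = 59 - 53 = 6

Standard error: SE = √(s₁²/n₁ + s₂²/n₂)
= √(8²/30 + 10²/40)
= √(2.133333 + 2.500000)
= 2.152518

For 95% confidence, z* = 1.96 (from standard normal table)
Margin of error: E = z* × SE = 1.96 × 2.152518 = 4.2189

Z-interval: (x̄₁ - x̄₂) ± E = 6 ± 4.2189 = (1.7811, 10.2189)

Rounded to 2 decimal places:

(1.78, 10.22)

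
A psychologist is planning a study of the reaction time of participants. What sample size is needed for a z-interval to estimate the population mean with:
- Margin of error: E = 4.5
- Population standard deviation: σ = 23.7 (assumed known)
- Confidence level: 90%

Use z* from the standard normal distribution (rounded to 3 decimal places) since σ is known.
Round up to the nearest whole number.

Using z* since population σ is known (z-interval formula).

For 90% confidence, z* = 1.645 (from standard normal table)

Sample size formula for z-interval: n = (z*σ/E)²

n = (1.645 × 23.7 / 4.5)²
  = (8.663667)²
  = 75.0591

Round up to the nearest whole number: n = 76

76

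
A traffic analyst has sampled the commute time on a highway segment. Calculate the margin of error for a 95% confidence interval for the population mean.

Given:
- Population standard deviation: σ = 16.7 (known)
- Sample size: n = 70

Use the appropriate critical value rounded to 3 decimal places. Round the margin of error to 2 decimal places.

The population standard deviation σ is known, so use the z-interval margin of error formula.

For 95% confidence, z* = 1.96 (from standard normal table)

Margin of error formula for z-interval: E = z* × σ/√n

E = 1.96 × 16.7/√70
  = 1.96 × 1.996032
  = 3.9122

Rounded to 2 decimal places:

3.91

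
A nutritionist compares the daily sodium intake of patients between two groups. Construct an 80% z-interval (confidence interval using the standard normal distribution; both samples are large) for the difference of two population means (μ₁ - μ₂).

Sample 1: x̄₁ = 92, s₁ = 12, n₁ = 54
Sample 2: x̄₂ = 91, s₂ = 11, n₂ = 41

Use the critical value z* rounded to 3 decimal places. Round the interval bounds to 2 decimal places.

Both samples are large (n₁ = 54 ≥ 30, n₂ = 41 ≥ 30), so a z-interval for the difference of means applies.

Point estimate: x̄₁ - x̄₂ = 92 - 91 = 1

Standard error: SE = √(s₁²/n₁ + s₂²/n₂)
= √(12²/54 + 11²/41)
= √(2.666667 + 2.951220)
= 2.370208

For 80% confidence, z* = 1.282 (from standard normal table)
Margin of error: E = z* × SE = 1.282 × 2.370208 = 3.0386

Z-interval: (x̄₁ - x̄₂) ± E = 1 ± 3.0386 = (-2.0386, 4.0386)

Rounded to 2 decimal places:

(-2.04, 4.04)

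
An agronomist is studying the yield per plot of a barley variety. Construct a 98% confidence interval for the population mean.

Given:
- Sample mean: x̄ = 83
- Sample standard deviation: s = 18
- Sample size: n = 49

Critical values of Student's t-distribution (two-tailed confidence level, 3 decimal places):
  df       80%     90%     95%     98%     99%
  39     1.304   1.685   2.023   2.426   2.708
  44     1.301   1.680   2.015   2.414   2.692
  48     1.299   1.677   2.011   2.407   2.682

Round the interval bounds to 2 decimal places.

The population standard deviation σ is unknown (only the sample standard deviation s is given), so use a t-interval with df = n - 1 = 49 - 1 = 48.

For 98% confidence with df = 48, t* = 2.407 (from t-table)

Standard error: SE = s/√n = 18/√49 = 2.571429

Margin of error: E = t* × SE = 2.407 × 2.571429 = 6.1894

T-interval: x̄ ± E = 83 ± 6.1894 = (76.8106, 89.1894)

Rounded to 2 decimal places:

(76.81, 89.19)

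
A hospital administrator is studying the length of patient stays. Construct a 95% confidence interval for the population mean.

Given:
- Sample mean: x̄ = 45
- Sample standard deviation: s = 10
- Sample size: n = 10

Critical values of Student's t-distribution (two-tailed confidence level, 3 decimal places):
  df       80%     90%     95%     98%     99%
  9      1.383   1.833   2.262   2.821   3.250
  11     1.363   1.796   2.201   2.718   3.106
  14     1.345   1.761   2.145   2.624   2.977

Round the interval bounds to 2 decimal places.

The population standard deviation σ is unknown (only the sample standard deviation s is given), so use a t-interval with df = n - 1 = 10 - 1 = 9.

For 95% confidence with df = 9, t* = 2.262 (from t-table)

Standard error: SE = s/√n = 10/√10 = 3.162278

Margin of error: E = t* × SE = 2.262 × 3.162278 = 7.1531

T-interval: x̄ ± E = 45 ± 7.1531 = (37.8469, 52.1531)

Rounded to 2 decimal places:

(37.85, 52.15)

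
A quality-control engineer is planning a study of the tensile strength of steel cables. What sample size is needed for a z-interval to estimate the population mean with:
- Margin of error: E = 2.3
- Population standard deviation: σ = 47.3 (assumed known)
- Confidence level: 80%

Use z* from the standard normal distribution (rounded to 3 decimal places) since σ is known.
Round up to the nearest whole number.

Using z* since population σ is known (z-interval formula).

For 80% confidence, z* = 1.282 (from standard normal table)

Sample size formula for z-interval: n = (z*σ/E)²

n = (1.282 × 47.3 / 2.3)²
  = (26.364609)²
  = 695.0926

Round up to the nearest whole number: n = 696

696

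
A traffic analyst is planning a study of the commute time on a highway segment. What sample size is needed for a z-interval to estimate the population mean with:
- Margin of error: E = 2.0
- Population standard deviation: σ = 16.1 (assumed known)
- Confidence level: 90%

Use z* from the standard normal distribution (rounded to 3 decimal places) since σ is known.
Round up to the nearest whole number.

Using z* since population σ is known (z-interval formula).

For 90% confidence, z* = 1.645 (from standard normal table)

Sample size formula for z-interval: n = (z*σ/E)²

n = (1.645 × 16.1 / 2.0)²
  = (13.242250)²
  = 175.3572

Round up to the nearest whole number: n = 176

176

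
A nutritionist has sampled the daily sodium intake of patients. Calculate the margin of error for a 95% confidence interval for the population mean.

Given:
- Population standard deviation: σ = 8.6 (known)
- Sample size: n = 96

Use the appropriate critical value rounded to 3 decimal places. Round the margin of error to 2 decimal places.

The population standard deviation σ is known, so use the z-interval margin of error formula.

For 95% confidence, z* = 1.96 (from standard normal table)

Margin of error formula for z-interval: E = z* × σ/√n

E = 1.96 × 8.6/√96
  = 1.96 × 0.877734
  = 1.7204

Rounded to 2 decimal places:

1.72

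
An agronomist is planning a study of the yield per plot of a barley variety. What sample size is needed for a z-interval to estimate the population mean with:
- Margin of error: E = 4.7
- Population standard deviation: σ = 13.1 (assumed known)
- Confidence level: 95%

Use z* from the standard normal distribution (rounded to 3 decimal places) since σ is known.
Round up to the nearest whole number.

Using z* since population σ is known (z-interval formula).

For 95% confidence, z* = 1.96 (from standard normal table)

Sample size formula for z-interval: n = (z*σ/E)²

n = (1.96 × 13.1 / 4.7)²
  = (5.462979)²
  = 29.8441

Round up to the nearest whole number: n = 30

30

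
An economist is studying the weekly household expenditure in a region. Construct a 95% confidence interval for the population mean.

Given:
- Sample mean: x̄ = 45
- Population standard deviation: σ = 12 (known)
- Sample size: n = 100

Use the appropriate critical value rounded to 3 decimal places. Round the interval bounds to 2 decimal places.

The population standard deviation σ is known, so use a z-interval (standard normal critical value).

For 95% confidence, z* = 1.96 (from standard normal table)

Standard error: SE = σ/√n = 12/√100 = 1.200000

Margin of error: E = z* × SE = 1.96 × 1.200000 = 2.3520

Z-interval: x̄ ± E = 45 ± 2.3520 = (42.6480, 47.3520)

Rounded to 2 decimal places:

(42.65, 47.35)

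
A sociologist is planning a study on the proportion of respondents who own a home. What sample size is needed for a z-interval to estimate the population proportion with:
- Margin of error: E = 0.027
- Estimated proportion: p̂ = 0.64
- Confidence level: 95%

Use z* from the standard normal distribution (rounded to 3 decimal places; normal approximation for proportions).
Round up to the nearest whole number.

Using z* for proportion z-interval (normal approximation).

For 95% confidence, z* = 1.96 (from standard normal table)

Sample size formula for proportion z-interval: n = z*²p̂(1-p̂)/E²

n = 1.96² × 0.64 × 0.36 / 0.027²
  = 3.8416 × 0.2304 / 0.000729
  = 1214.1353

Round up to the nearest whole number: n = 1215

1215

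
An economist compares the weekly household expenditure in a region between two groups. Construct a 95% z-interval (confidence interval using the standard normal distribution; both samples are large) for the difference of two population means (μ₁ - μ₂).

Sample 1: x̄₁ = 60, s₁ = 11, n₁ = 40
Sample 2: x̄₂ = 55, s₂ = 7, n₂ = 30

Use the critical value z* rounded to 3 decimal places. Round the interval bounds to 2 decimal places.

Both samples are large (n₁ = 40 ≥ 30, n₂ = 30 ≥ 30), so a z-interval for the difference of means applies.

Point estimate: x̄₁ - x̄₂ = 60 - 55 = 5

Standard error: SE = √(s₁²/n₁ + s₂²/n₂)
= √(11²/40 + 7²/30)
= √(3.025000 + 1.633333)
= 2.158317

For 95% confidence, z* = 1.96 (from standard normal table)
Margin of error: E = z* × SE = 1.96 × 2.158317 = 4.2303

Z-interval: (x̄₁ - x̄₂) ± E = 5 ± 4.2303 = (0.7697, 9.2303)

Rounded to 2 decimal places:

(0.77, 9.23)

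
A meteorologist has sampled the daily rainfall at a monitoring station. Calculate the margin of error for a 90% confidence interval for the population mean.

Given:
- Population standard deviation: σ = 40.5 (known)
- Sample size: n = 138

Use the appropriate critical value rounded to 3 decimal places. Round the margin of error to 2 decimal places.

The population standard deviation σ is known, so use the z-interval margin of error formula.

For 90% confidence, z* = 1.645 (from standard normal table)

Margin of error formula for z-interval: E = z* × σ/√n

E = 1.645 × 40.5/√138
  = 1.645 × 3.447589
  = 5.6713

Rounded to 2 decimal places:

5.67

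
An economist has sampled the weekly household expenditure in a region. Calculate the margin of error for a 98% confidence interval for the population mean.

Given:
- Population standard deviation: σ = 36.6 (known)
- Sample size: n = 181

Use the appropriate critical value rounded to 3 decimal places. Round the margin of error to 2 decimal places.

The population standard deviation σ is known, so use the z-interval margin of error formula.

For 98% confidence, z* = 2.326 (from standard normal table)

Margin of error formula for z-interval: E = z* × σ/√n

E = 2.326 × 36.6/√181
  = 2.326 × 2.720457
  = 6.3278

Rounded to 2 decimal places:

6.33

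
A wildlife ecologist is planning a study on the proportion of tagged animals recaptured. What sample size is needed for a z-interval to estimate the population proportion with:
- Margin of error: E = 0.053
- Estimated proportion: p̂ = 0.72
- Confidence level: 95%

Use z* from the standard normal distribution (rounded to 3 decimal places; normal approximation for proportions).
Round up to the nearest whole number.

Using z* for proportion z-interval (normal approximation).

For 95% confidence, z* = 1.96 (from standard normal table)

Sample size formula for proportion z-interval: n = z*²p̂(1-p̂)/E²

n = 1.96² × 0.72 × 0.28 / 0.053²
  = 3.8416 × 0.2016 / 0.002809
  = 275.7090

Round up to the nearest whole number: n = 276

276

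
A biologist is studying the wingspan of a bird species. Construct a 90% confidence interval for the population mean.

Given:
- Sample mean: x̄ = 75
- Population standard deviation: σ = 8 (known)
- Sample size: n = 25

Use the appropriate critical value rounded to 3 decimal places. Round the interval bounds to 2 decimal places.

The population standard deviation σ is known, so use a z-interval (standard normal critical value).

For 90% confidence, z* = 1.645 (from standard normal table)

Standard error: SE = σ/√n = 8/√25 = 1.600000

Margin of error: E = z* × SE = 1.645 × 1.600000 = 2.6320

Z-interval: x̄ ± E = 75 ± 2.6320 = (72.3680, 77.6320)

Rounded to 2 decimal places:

(72.37, 77.63)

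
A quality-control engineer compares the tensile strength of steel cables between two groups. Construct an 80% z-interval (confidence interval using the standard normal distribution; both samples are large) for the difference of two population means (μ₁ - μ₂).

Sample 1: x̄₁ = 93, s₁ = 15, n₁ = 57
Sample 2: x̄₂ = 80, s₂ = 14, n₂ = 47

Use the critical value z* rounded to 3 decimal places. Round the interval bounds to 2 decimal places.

Both samples are large (n₁ = 57 ≥ 30, n₂ = 47 ≥ 30), so a z-interval for the difference of means applies.

Point estimate: x̄₁ - x̄₂ = 93 - 80 = 13

Standard error: SE = √(s₁²/n₁ + s₂²/n₂)
= √(15²/57 + 14²/47)
= √(3.947368 + 4.170213)
= 2.849137

For 80% confidence, z* = 1.282 (from standard normal table)
Margin of error: E = z* × SE = 1.282 × 2.849137 = 3.6526

Z-interval: (x̄₁ - x̄₂) ± E = 13 ± 3.6526 = (9.3474, 16.6526)

Rounded to 2 decimal places:

(9.35, 16.65)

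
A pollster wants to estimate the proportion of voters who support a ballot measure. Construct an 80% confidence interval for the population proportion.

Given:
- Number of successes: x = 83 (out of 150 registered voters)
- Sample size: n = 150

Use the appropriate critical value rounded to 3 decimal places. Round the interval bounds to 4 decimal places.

Sample proportion: p̂ = 83/150 = 0.553333

Check conditions for normal approximation:
  np̂ = 83 ≥ 10 ✓
  n(1-p̂) = 67 ≥ 10 ✓

The sample is large enough, so use a z-interval (normal approximation) for the proportion.

For 80% confidence, z* = 1.282 (from standard normal table)

Standard error: SE = √(p̂(1-p̂)/n) = √(0.553333×0.446667/150) = 0.04059192

Margin of error: E = z* × SE = 1.282 × 0.04059192 = 0.052039

Z-interval: p̂ ± E = 0.553333 ± 0.052039 = (0.501294, 0.605372)

Rounded to 4 decimal places:

(0.5013, 0.6054)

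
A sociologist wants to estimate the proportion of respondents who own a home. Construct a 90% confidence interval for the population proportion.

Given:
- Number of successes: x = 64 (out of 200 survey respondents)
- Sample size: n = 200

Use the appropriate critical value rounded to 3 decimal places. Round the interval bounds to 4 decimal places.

Sample proportion: p̂ = 64/200 = 0.320000

Check conditions for normal approximation:
  np̂ = 64 ≥ 10 ✓
  n(1-p̂) = 136 ≥ 10 ✓

The sample is large enough, so use a z-interval (normal approximation) for the proportion.

For 90% confidence, z* = 1.645 (from standard normal table)

Standard error: SE = √(p̂(1-p̂)/n) = √(0.320000×0.680000/200) = 0.03298485

Margin of error: E = z* × SE = 1.645 × 0.03298485 = 0.054260

Z-interval: p̂ ± E = 0.320000 ± 0.054260 = (0.265740, 0.374260)

Rounded to 4 decimal places:

(0.2657, 0.3743)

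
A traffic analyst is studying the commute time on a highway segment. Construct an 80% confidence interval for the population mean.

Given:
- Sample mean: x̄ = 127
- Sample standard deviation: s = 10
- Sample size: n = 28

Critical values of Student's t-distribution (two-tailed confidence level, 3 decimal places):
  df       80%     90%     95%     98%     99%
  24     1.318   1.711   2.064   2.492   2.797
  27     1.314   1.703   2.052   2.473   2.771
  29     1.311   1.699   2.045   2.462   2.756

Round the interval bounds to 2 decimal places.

The population standard deviation σ is unknown (only the sample standard deviation s is given), so use a t-interval with df = n - 1 = 28 - 1 = 27.

For 80% confidence with df = 27, t* = 1.314 (from t-table)

Standard error: SE = s/√n = 10/√28 = 1.889822

Margin of error: E = t* × SE = 1.314 × 1.889822 = 2.4832

T-interval: x̄ ± E = 127 ± 2.4832 = (124.5168, 129.4832)

Rounded to 2 decimal places:

(124.52, 129.48)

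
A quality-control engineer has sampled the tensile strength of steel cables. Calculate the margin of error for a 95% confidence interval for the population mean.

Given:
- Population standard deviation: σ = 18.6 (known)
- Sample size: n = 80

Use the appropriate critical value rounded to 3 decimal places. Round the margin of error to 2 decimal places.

The population standard deviation σ is known, so use the z-interval margin of error formula.

For 95% confidence, z* = 1.96 (from standard normal table)

Margin of error formula for z-interval: E = z* × σ/√n

E = 1.96 × 18.6/√80
  = 1.96 × 2.079543
  = 4.0759

Rounded to 2 decimal places:

4.08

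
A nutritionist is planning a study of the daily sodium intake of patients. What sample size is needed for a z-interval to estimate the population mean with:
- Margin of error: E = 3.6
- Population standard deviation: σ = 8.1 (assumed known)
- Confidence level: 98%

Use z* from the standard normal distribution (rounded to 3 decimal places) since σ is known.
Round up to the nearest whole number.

Using z* since population σ is known (z-interval formula).

For 98% confidence, z* = 2.326 (from standard normal table)

Sample size formula for z-interval: n = (z*σ/E)²

n = (2.326 × 8.1 / 3.6)²
  = (5.233500)²
  = 27.3895

Round up to the nearest whole number: n = 28

28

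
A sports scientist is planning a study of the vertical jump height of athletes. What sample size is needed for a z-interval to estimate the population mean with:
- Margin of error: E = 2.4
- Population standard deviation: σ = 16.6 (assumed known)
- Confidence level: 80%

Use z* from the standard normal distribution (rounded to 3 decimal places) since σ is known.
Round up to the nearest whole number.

Using z* since population σ is known (z-interval formula).

For 80% confidence, z* = 1.282 (from standard normal table)

Sample size formula for z-interval: n = (z*σ/E)²

n = (1.282 × 16.6 / 2.4)²
  = (8.867167)²
  = 78.6266

Round up to the nearest whole number: n = 79

79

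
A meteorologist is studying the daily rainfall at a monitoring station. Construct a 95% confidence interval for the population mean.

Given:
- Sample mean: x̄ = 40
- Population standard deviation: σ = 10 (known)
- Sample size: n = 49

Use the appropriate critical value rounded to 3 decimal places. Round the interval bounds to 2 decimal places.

The population standard deviation σ is known, so use a z-interval (standard normal critical value).

For 95% confidence, z* = 1.96 (from standard normal table)

Standard error: SE = σ/√n = 10/√49 = 1.428571

Margin of error: E = z* × SE = 1.96 × 1.428571 = 2.8000

Z-interval: x̄ ± E = 40 ± 2.8000 = (37.2000, 42.8000)

Rounded to 2 decimal places:

(37.20, 42.80)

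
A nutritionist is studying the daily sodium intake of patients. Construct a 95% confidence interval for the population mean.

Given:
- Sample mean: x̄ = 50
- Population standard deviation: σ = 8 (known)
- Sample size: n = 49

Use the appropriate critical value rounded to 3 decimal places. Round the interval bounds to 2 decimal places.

The population standard deviation σ is known, so use a z-interval (standard normal critical value).

For 95% confidence, z* = 1.96 (from standard normal table)

Standard error: SE = σ/√n = 8/√49 = 1.142857

Margin of error: E = z* × SE = 1.96 × 1.142857 = 2.2400

Z-interval: x̄ ± E = 50 ± 2.2400 = (47.7600, 52.2400)

Rounded to 2 decimal places:

(47.76, 52.24)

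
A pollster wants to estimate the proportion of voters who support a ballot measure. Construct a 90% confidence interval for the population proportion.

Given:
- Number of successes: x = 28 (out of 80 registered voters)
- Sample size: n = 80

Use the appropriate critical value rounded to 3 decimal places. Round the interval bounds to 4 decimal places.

Sample proportion: p̂ = 28/80 = 0.350000

Check conditions for normal approximation:
  np̂ = 28 ≥ 10 ✓
  n(1-p̂) = 52 ≥ 10 ✓

The sample is large enough, so use a z-interval (normal approximation) for the proportion.

For 90% confidence, z* = 1.645 (from standard normal table)

Standard error: SE = √(p̂(1-p̂)/n) = √(0.350000×0.650000/80) = 0.05332682

Margin of error: E = z* × SE = 1.645 × 0.05332682 = 0.087723

Z-interval: p̂ ± E = 0.350000 ± 0.087723 = (0.262277, 0.437723)

Rounded to 4 decimal places:

(0.2623, 0.4377)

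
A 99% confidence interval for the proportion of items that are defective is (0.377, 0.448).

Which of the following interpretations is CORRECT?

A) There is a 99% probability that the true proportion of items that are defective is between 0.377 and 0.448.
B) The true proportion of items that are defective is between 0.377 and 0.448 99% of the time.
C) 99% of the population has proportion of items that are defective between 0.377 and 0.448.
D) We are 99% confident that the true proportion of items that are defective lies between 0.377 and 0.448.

A confidence interval represents our confidence in the procedure, not a probability statement about the parameter.

Key concept: If we repeated this sampling process many times and computed a 99% CI each time, about 99% of those intervals would contain the true population parameter.

For this specific interval (0.377, 0.448):
- Midpoint (point estimate): 0.4125
- Margin of error: 0.0355

The correct interpretation is the one stating confidence that the true parameter lies in the interval — option D.

D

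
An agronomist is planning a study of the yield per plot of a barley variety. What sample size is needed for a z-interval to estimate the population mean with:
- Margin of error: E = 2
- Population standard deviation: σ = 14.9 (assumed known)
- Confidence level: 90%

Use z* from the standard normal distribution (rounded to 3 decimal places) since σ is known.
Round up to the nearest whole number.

Using z* since population σ is known (z-interval formula).

For 90% confidence, z* = 1.645 (from standard normal table)

Sample size formula for z-interval: n = (z*σ/E)²

n = (1.645 × 14.9 / 2)²
  = (12.255250)²
  = 150.1912

Round up to the nearest whole number: n = 151

151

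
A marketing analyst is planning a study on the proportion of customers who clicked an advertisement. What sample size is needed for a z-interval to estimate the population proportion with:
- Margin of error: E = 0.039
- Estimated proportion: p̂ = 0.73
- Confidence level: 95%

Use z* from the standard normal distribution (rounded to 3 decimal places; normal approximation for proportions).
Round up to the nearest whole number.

Using z* for proportion z-interval (normal approximation).

For 95% confidence, z* = 1.96 (from standard normal table)

Sample size formula for proportion z-interval: n = z*²p̂(1-p̂)/E²

n = 1.96² × 0.73 × 0.27 / 0.039²
  = 3.8416 × 0.1971 / 0.001521
  = 497.8168

Round up to the nearest whole number: n = 498

498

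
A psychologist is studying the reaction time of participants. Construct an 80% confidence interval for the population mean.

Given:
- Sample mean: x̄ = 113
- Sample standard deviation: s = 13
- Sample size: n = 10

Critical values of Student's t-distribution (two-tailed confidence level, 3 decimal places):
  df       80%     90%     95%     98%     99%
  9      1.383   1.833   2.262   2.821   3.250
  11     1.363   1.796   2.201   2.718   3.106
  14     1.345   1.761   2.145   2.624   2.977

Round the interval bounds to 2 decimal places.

The population standard deviation σ is unknown (only the sample standard deviation s is given), so use a t-interval with df = n - 1 = 10 - 1 = 9.

For 80% confidence with df = 9, t* = 1.383 (from t-table)

Standard error: SE = s/√n = 13/√10 = 4.110961

Margin of error: E = t* × SE = 1.383 × 4.110961 = 5.6855

T-interval: x̄ ± E = 113 ± 5.6855 = (107.3145, 118.6855)

Rounded to 2 decimal places:

(107.31, 118.69)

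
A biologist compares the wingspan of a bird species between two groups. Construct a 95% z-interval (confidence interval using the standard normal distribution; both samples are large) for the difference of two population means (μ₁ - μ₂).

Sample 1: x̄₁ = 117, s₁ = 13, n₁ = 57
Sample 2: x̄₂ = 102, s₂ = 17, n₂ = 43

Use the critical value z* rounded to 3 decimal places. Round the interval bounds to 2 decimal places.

Both samples are large (n₁ = 57 ≥ 30, n₂ = 43 ≥ 30), so a z-interval for the difference of means applies.

Point estimate: x̄₁ - x̄₂ = 117 - 102 = 15

Standard error: SE = √(s₁²/n₁ + s₂²/n₂)
= √(13²/57 + 17²/43)
= √(2.964912 + 6.720930)
= 3.112209

For 95% confidence, z* = 1.96 (from standard normal table)
Margin of error: E = z* × SE = 1.96 × 3.112209 = 6.0999

Z-interval: (x̄₁ - x̄₂) ± E = 15 ± 6.0999 = (8.9001, 21.0999)

Rounded to 2 decimal places:

(8.90, 21.10)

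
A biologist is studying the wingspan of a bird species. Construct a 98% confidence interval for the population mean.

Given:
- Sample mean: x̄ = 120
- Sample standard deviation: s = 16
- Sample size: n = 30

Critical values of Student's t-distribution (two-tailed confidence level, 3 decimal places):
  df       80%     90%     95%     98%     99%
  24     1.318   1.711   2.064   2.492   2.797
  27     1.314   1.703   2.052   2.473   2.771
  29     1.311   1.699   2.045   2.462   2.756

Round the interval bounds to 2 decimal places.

The population standard deviation σ is unknown (only the sample standard deviation s is given), so use a t-interval with df = n - 1 = 30 - 1 = 29.

For 98% confidence with df = 29, t* = 2.462 (from t-table)

Standard error: SE = s/√n = 16/√30 = 2.921187

Margin of error: E = t* × SE = 2.462 × 2.921187 = 7.1920

T-interval: x̄ ± E = 120 ± 7.1920 = (112.8080, 127.1920)

Rounded to 2 decimal places:

(112.81, 127.19)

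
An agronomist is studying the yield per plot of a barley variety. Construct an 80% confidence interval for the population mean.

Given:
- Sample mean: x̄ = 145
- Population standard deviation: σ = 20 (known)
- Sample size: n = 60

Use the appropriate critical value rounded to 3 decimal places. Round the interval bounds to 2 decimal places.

The population standard deviation σ is known, so use a z-interval (standard normal critical value).

For 80% confidence, z* = 1.282 (from standard normal table)

Standard error: SE = σ/√n = 20/√60 = 2.581989

Margin of error: E = z* × SE = 1.282 × 2.581989 = 3.3101

Z-interval: x̄ ± E = 145 ± 3.3101 = (141.6899, 148.3101)

Rounded to 2 decimal places:

(141.69, 148.31)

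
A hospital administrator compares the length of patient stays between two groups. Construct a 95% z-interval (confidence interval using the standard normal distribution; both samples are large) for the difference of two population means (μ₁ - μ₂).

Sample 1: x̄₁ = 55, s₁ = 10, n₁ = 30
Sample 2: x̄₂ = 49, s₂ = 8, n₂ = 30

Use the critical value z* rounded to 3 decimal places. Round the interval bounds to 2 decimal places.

Both samples are large (n₁ = 30 ≥ 30, n₂ = 30 ≥ 30), so a z-interval for the difference of means applies.

Point estimate: x̄₁ - x̄₂ = 55 - 49 = 6

Standard error: SE = √(s₁²/n₁ + s₂²/n₂)
= √(10²/30 + 8²/30)
= √(3.333333 + 2.133333)
= 2.338090

For 95% confidence, z* = 1.96 (from standard normal table)
Margin of error: E = z* × SE = 1.96 × 2.338090 = 4.5827

Z-interval: (x̄₁ - x̄₂) ± E = 6 ± 4.5827 = (1.4173, 10.5827)

Rounded to 2 decimal places:

(1.42, 10.58)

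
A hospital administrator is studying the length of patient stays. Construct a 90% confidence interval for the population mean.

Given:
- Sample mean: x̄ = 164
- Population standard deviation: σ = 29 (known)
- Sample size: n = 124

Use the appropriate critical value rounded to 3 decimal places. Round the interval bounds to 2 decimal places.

The population standard deviation σ is known, so use a z-interval (standard normal critical value).

For 90% confidence, z* = 1.645 (from standard normal table)

Standard error: SE = σ/√n = 29/√124 = 2.604277

Margin of error: E = z* × SE = 1.645 × 2.604277 = 4.2840

Z-interval: x̄ ± E = 164 ± 4.2840 = (159.7160, 168.2840)

Rounded to 2 decimal places:

(159.72, 168.28)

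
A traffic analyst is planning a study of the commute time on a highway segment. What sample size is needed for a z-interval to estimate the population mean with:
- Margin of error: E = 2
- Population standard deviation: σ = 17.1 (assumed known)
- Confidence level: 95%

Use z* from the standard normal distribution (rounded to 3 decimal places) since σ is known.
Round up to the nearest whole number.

Using z* since population σ is known (z-interval formula).

For 95% confidence, z* = 1.96 (from standard normal table)

Sample size formula for z-interval: n = (z*σ/E)²

n = (1.96 × 17.1 / 2)²
  = (16.758000)²
  = 280.8306

Round up to the nearest whole number: n = 281

281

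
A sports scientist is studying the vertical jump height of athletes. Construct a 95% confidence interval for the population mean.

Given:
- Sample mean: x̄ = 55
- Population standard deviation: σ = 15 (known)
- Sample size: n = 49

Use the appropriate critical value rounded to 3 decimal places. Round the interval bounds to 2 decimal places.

The population standard deviation σ is known, so use a z-interval (standard normal critical value).

For 95% confidence, z* = 1.96 (from standard normal table)

Standard error: SE = σ/√n = 15/√49 = 2.142857

Margin of error: E = z* × SE = 1.96 × 2.142857 = 4.2000

Z-interval: x̄ ± E = 55 ± 4.2000 = (50.8000, 59.2000)

Rounded to 2 decimal places:

(50.80, 59.20)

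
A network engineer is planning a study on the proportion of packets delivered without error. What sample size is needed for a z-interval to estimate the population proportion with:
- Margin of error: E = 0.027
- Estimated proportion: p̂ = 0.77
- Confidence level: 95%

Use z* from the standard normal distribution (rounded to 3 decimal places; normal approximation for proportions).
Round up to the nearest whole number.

Using z* for proportion z-interval (normal approximation).

For 95% confidence, z* = 1.96 (from standard normal table)

Sample size formula for proportion z-interval: n = z*²p̂(1-p̂)/E²

n = 1.96² × 0.77 × 0.23 / 0.027²
  = 3.8416 × 0.1771 / 0.000729
  = 933.2611

Round up to the nearest whole number: n = 934

934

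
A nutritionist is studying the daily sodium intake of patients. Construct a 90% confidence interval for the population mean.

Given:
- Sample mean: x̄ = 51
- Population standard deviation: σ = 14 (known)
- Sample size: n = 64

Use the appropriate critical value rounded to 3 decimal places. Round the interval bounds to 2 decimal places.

The population standard deviation σ is known, so use a z-interval (standard normal critical value).

For 90% confidence, z* = 1.645 (from standard normal table)

Standard error: SE = σ/√n = 14/√64 = 1.750000

Margin of error: E = z* × SE = 1.645 × 1.750000 = 2.8788

Z-interval: x̄ ± E = 51 ± 2.8788 = (48.1213, 53.8787)

Rounded to 2 decimal places:

(48.12, 53.88)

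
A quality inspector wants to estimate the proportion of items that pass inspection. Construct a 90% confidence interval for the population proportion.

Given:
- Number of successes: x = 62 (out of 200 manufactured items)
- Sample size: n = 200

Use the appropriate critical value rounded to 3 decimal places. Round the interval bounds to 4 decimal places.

Sample proportion: p̂ = 62/200 = 0.310000

Check conditions for normal approximation:
  np̂ = 62 ≥ 10 ✓
  n(1-p̂) = 138 ≥ 10 ✓

The sample is large enough, so use a z-interval (normal approximation) for the proportion.

For 90% confidence, z* = 1.645 (from standard normal table)

Standard error: SE = √(p̂(1-p̂)/n) = √(0.310000×0.690000/200) = 0.03270321

Margin of error: E = z* × SE = 1.645 × 0.03270321 = 0.053797

Z-interval: p̂ ± E = 0.310000 ± 0.053797 = (0.256203, 0.363797)

Rounded to 4 decimal places:

(0.2562, 0.3638)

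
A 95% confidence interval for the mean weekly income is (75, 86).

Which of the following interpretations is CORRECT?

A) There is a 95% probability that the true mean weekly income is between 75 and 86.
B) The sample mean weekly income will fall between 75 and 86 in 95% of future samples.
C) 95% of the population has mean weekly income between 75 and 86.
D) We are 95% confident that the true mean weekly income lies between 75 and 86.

A confidence interval represents our confidence in the procedure, not a probability statement about the parameter.

Key concept: If we repeated this sampling process many times and computed a 95% CI each time, about 95% of those intervals would contain the true population parameter.

For this specific interval (75, 86):
- Midpoint (point estimate): 80.5
- Margin of error: 5.5

The correct interpretation is the one stating confidence that the true parameter lies in the interval — option D.

D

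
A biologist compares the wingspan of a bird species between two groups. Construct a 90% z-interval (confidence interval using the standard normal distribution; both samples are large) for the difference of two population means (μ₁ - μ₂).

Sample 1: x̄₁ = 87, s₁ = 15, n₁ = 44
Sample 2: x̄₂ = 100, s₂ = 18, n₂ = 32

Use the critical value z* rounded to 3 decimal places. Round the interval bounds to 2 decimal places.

Both samples are large (n₁ = 44 ≥ 30, n₂ = 32 ≥ 30), so a z-interval for the difference of means applies.

Point estimate: x̄₁ - x̄₂ = 87 - 100 = -13

Standard error: SE = √(s₁²/n₁ + s₂²/n₂)
= √(15²/44 + 18²/32)
= √(5.113636 + 10.125000)
= 3.903670

For 90% confidence, z* = 1.645 (from standard normal table)
Margin of error: E = z* × SE = 1.645 × 3.903670 = 6.4215

Z-interval: (x̄₁ - x̄₂) ± E = -13 ± 6.4215 = (-19.4215, -6.5785)

Rounded to 2 decimal places:

(-19.42, -6.58)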